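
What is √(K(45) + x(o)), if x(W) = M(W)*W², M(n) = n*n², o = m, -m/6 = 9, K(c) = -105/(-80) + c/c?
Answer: I*√7346640347/4 ≈ 21428.0*I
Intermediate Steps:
K(c) = 37/16 (K(c) = -105*(-1/80) + 1 = 21/16 + 1 = 37/16)
m = -54 (m = -6*9 = -54)
o = -54
M(n) = n³
x(W) = W⁵ (x(W) = W³*W² = W⁵)
√(K(45) + x(o)) = √(37/16 + (-54)⁵) = √(37/16 - 459165024) = √(-7346640347/16) = I*√7346640347/4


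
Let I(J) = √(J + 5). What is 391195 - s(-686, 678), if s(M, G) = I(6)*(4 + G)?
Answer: 391195 - 682*√11 ≈ 3.8893e+5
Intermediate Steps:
I(J) = √(5 + J)
s(M, G) = √11*(4 + G) (s(M, G) = √(5 + 6)*(4 + G) = √11*(4 + G))
391195 - s(-686, 678) = 391195 - √11*(4 + 678) = 391195 - √11*682 = 391195 - 682*√11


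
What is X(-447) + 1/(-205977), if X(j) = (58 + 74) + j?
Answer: -64882756/205977 ≈ -315.00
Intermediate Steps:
X(j) = 132 + j
X(-447) + 1/(-205977) = (132 - 447) + 1/(-205977) = -315 - 1/205977 = -64882756/205977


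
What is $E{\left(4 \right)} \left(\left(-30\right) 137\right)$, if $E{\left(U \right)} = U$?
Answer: $-16440$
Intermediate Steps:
$E{\left(4 \right)} \left(\left(-30\right) 137\right) = 4 \left(\left(-30\right) 137\right) = 4 \left(-4110\right) = -16440$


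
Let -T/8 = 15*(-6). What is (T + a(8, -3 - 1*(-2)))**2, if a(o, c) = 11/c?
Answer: 502681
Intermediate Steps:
T = 720 (T = -120*(-6) = -8*(-90) = 720)
(T + a(8, -3 - 1*(-2)))**2 = (720 + 11/(-3 - 1*(-2)))**2 = (720 + 11/(-3 + 2))**2 = (720 + 11/(-1))**2 = (720 + 11*(-1))**2 = (720 - 11)**2 = 709**2 = 502681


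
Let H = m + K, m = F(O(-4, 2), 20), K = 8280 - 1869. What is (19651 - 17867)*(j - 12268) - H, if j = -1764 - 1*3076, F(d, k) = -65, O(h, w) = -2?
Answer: -30527018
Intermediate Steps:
K = 6411
m = -65
j = -4840 (j = -1764 - 3076 = -4840)
H = 6346 (H = -65 + 6411 = 6346)
(19651 - 17867)*(j - 12268) - H = (19651 - 17867)*(-4840 - 12268) - 1*6346 = 1784*(-17108) - 6346 = -30520672 - 6346 = -30527018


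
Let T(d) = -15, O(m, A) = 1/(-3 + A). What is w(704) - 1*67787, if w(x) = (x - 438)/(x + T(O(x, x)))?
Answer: -46704977/689 ≈ -67787.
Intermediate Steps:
w(x) = (-438 + x)/(-15 + x) (w(x) = (x - 438)/(x - 15) = (-438 + x)/(-15 + x))
w(704) - 1*67787 = (-438 + 704)/(-15 + 704) - 1*67787 = 266/689 - 67787 = -46704977/689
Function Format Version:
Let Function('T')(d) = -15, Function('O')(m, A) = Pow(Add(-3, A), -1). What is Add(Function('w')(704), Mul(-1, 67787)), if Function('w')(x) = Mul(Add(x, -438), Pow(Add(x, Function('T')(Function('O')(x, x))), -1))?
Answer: Rational(-46704977, 689) ≈ -67787.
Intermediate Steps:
Function('w')(x) = Mul(Pow(Add(-15, x), -1), Add(-438, x)) (Function('w')(x) = Mul(Add(x, -438), Pow(Add(x, -15), -1)) = Mul(Add(-438, x), Pow(Add(-15, x), -1)) = Mul(Pow(Add(-15, x), -1), Add(-438, x)))
Add(Function('w')(704), Mul(-1, 67787)) = Add(Mul(Pow(Add(-15, 704), -1), Add(-438, 704)), Mul(-1, 67787)) = Add(Mul(Pow(689, -1), 266), -67787) = Add(Mul(Rational(1, 689), 266), -67787) = Add(Rational(266, 689), -67787) = Rational(-46704977, 689)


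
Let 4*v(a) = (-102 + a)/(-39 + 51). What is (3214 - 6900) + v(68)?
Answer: -88481/24 ≈ -3686.7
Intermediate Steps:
v(a) = -17/8 + a/48 (v(a) = ((-102 + a)/(-39 + 51))/4 = ((-102 + a)/12)/4 = ((-102 + a)*(1/12))/4 = (-17/2 + a/12)/4 = -17/8 + a/48)
(3214 - 6900) + v(68) = (3214 - 6900) + (-17/8 + (1/48)*68) = -3686 + (-17/8 + 17/12) = -3686 - 17/24 = -88481/24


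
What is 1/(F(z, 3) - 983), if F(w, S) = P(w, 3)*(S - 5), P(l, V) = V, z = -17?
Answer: -1/989 ≈ -0.0010111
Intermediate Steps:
F(w, S) = -15 + 3*S (F(w, S) = 3*(S - 5) = 3*(-5 + S) = -15 + 3*S)
1/(F(z, 3) - 983) = 1/((-15 + 3*3) - 983) = 1/((-15 + 9) - 983) = 1/(-6 - 983) = 1/(-989) = -1/989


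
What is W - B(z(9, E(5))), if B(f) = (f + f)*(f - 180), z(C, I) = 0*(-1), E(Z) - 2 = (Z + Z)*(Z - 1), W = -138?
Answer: -138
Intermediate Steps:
E(Z) = 2 + 2*Z*(-1 + Z) (E(Z) = 2 + (Z + Z)*(Z - 1) = 2 + (2*Z)*(-1 + Z) = 2 + 2*Z*(-1 + Z))
z(C, I) = 0
B(f) = 2*f*(-180 + f) (B(f) = (2*f)*(-180 + f) = 2*f*(-180 + f))
W - B(z(9, E(5))) = -138 - 2*0*(-180 + 0) = -138 - 2*0*(-180) = -138 - 1*0 = -138 + 0 = -138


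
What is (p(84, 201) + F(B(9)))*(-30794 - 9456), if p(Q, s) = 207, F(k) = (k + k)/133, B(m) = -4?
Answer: -158257250/19 ≈ -8.3293e+6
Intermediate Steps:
F(k) = 2*k/133 (F(k) = (2*k)*(1/133) = 2*k/133)
(p(84, 201) + F(B(9)))*(-30794 - 9456) = (207 + (2/133)*(-4))*(-30794 - 9456) = (207 - 8/133)*(-40250) = (27523/133)*(-40250) = -158257250/19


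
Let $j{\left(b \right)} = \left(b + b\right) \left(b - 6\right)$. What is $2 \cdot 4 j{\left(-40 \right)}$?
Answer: $29440$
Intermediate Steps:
$j{\left(b \right)} = 2 b \left(-6 + b\right)$
$2 \cdot 4 j{\left(-40 \right)} = 2 \cdot 4 \cdot 2 \left(-40\right) \left(-6 - 40\right) = 8 \cdot 2 \left(-40\right) \left(-46\right) = 8 \cdot 3680 = 29440$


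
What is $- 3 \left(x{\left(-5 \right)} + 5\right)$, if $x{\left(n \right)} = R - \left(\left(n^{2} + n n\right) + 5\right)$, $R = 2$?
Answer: $144$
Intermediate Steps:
$x{\left(n \right)} = -3 - 2 n^{2}$ ($x{\left(n \right)} = 2 - \left(\left(n^{2} + n n\right) + 5\right) = 2 - \left(\left(n^{2} + n^{2}\right) + 5\right) = 2 - \left(2 n^{2} + 5\right) = 2 - \left(5 + 2 n^{2}\right) = -3 - 2 n^{2}$)
$- 3 \left(x{\left(-5 \right)} + 5\right) = - 3 \left(\left(-3 - 2 \left(-5\right)^{2}\right) + 5\right) = - 3 \left(\left(-3 - 50\right) + 5\right) = - 3 \left(-53 + 5\right) = \left(-3\right) \left(-48\right) = 144$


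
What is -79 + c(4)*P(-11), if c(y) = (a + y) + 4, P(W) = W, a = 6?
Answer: -233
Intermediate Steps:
c(y) = 10 + y (c(y) = (6 + y) + 4 = 10 + y)
-79 + c(4)*P(-11) = -79 + (10 + 4)*(-11) = -79 + 14*(-11) = -79 - 154 = -233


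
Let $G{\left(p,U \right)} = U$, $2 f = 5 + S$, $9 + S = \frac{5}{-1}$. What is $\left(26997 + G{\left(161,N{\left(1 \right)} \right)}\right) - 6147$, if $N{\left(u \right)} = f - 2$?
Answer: $\frac{41687}{2} \approx 20844.0$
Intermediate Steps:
$S = -14$ ($S = -9 + \frac{5}{-1} = -9 + 5 \left(-1\right) = -9 - 5 = -14$)
$f = - \frac{9}{2}$ ($f = \frac{5 - 14}{2} = \frac{1}{2} \left(-9\right) = - \frac{9}{2} \approx -4.5$)
$N{\left(u \right)} = - \frac{13}{2}$ ($N{\left(u \right)} = - \frac{9}{2} - 2 = - \frac{13}{2}$)
$\left(26997 + G{\left(161,N{\left(1 \right)} \right)}\right) - 6147 = \left(26997 - \frac{13}{2}\right) - 6147 = \frac{53981}{2} - 6147 = \frac{41687}{2}$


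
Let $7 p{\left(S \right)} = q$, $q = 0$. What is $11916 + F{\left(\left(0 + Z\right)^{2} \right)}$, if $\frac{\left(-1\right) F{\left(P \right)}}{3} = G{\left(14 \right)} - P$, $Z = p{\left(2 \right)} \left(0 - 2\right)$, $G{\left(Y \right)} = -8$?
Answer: $11940$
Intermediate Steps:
$p{\left(S \right)} = 0$ ($p{\left(S \right)} = \frac{1}{7} \cdot 0 = 0$)
$Z = 0$ ($Z = 0 \left(0 - 2\right) = 0 \left(-2\right) = 0$)
$F{\left(P \right)} = 24 + 3 P$ ($F{\left(P \right)} = - 3 \left(-8 - P\right) = 24 + 3 P$)
$11916 + F{\left(\left(0 + Z\right)^{2} \right)} = 11916 + \left(24 + 3 \left(0 + 0\right)^{2}\right) = 11916 + \left(24 + 3 \cdot 0^{2}\right) = 11916 + \left(24 + 3 \cdot 0\right) = 11916 + \left(24 + 0\right) = 11916 + 24 = 11940$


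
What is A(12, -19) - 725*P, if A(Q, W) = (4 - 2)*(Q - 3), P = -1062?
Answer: 769968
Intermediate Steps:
A(Q, W) = -6 + 2*Q (A(Q, W) = 2*(-3 + Q) = -6 + 2*Q)
A(12, -19) - 725*P = (-6 + 2*12) - 725*(-1062) = (-6 + 24) + 769950 = 18 + 769950 = 769968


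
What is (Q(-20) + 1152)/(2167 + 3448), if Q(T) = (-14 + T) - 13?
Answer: 221/1123 ≈ 0.19679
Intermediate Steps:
Q(T) = -27 + T
(Q(-20) + 1152)/(2167 + 3448) = ((-27 - 20) + 1152)/(2167 + 3448) = (-47 + 1152)/5615 = 1105*(1/5615) = 221/1123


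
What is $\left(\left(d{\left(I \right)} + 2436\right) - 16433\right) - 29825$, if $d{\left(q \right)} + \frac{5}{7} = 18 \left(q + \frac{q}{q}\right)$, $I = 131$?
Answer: $- \frac{290127}{7} \approx -41447.0$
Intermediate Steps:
$d{\left(q \right)} = \frac{121}{7} + 18 q$ ($d{\left(q \right)} = - \frac{5}{7} + 18 \left(q + \frac{q}{q}\right) = - \frac{5}{7} + 18 \left(q + 1\right) = - \frac{5}{7} + 18 \left(1 + q\right) = - \frac{5}{7} + \left(18 + 18 q\right) = \frac{121}{7} + 18 q$)
$\left(\left(d{\left(I \right)} + 2436\right) - 16433\right) - 29825 = \left(\left(\left(\frac{121}{7} + 18 \cdot 131\right) + 2436\right) - 16433\right) - 29825 = \left(\left(\left(\frac{121}{7} + 2358\right) + 2436\right) - 16433\right) - 29825 = \left(\left(\frac{16627}{7} + 2436\right) - 16433\right) - 29825 = \left(\frac{33679}{7} - 16433\right) - 29825 = - \frac{81352}{7} - 29825 = - \frac{290127}{7}$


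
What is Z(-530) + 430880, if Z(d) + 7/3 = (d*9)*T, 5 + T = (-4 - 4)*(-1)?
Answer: 1249703/3 ≈ 4.1657e+5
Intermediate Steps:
T = 3 (T = -5 + (-4 - 4)*(-1) = -5 - 8*(-1) = -5 + 8 = 3)
Z(d) = -7/3 + 27*d (Z(d) = -7/3 + (d*9)*3 = -7/3 + (9*d)*3 = -7/3 + 27*d)
Z(-530) + 430880 = (-7/3 + 27*(-530)) + 430880 = (-7/3 - 14310) + 430880 = -42937/3 + 430880 = 1249703/3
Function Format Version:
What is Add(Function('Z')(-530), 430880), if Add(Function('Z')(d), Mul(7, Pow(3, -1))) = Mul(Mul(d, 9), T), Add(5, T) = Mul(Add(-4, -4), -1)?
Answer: Rational(1249703, 3) ≈ 4.1657e+5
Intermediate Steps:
T = 3 (T = Add(-5, Mul(Add(-4, -4), -1)) = Add(-5, Mul(-8, -1)) = Add(-5, 8) = 3)
Function('Z')(d) = Add(Rational(-7, 3), Mul(27, d)) (Function('Z')(d) = Add(Rational(-7, 3), Mul(Mul(d, 9), 3)) = Add(Rational(-7, 3), Mul(Mul(9, d), 3)) = Add(Rational(-7, 3), Mul(27, d)))
Add(Function('Z')(-530), 430880) = Add(Add(Rational(-7, 3), Mul(27, -530)), 430880) = Add(Add(Rational(-7, 3), -14310), 430880) = Add(Rational(-42937, 3), 430880) = Rational(1249703, 3)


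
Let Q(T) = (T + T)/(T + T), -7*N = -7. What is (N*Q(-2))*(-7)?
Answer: -7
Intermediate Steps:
N = 1 (N = -1/7*(-7) = 1)
Q(T) = 1 (Q(T) = (2*T)/((2*T)) = (2*T)*(1/(2*T)) = 1)
(N*Q(-2))*(-7) = (1*1)*(-7) = 1*(-7) = -7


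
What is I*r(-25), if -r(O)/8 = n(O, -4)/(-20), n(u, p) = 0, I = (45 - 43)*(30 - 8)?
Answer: 0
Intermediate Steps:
I = 44 (I = 2*22 = 44)
r(O) = 0 (r(O) = -0/(-20) = -0*(-1)/20 = -8*0 = 0)
I*r(-25) = 44*0 = 0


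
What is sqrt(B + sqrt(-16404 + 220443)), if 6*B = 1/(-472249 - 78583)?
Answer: sqrt(-206562 + 6144171817536*sqrt(2519))/826248 ≈ 21.253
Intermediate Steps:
B = -1/3304992 (B = 1/(6*(-472249 - 78583)) = (1/6)/(-550832) = (1/6)*(-1/550832) = -1/3304992 ≈ -3.0257e-7)
sqrt(B + sqrt(-16404 + 220443)) = sqrt(-1/3304992 + sqrt(-16404 + 220443)) = sqrt(-1/3304992 + sqrt(204039)) = sqrt(-1/3304992 + 9*sqrt(2519))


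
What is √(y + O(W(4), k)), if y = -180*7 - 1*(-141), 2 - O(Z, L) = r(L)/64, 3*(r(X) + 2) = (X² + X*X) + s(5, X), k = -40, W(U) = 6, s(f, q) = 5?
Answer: I*√652989/24 ≈ 33.67*I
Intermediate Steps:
r(X) = -⅓ + 2*X²/3 (r(X) = -2 + ((X² + X*X) + 5)/3 = -2 + ((X² + X²) + 5)/3 = -2 + (2*X² + 5)/3 = -2 + (5 + 2*X²)/3 = -2 + (5/3 + 2*X²/3) = -⅓ + 2*X²/3)
O(Z, L) = 385/192 - L²/96 (O(Z, L) = 2 - (-⅓ + 2*L²/3)/64 = 2 - (-1/192 + L²/96) = 2 + (1/192 - L²/96) = 385/192 - L²/96)
y = -1119 (y = -1260 + 141 = -1119)
√(y + O(W(4), k)) = √(-1119 + (385/192 - 1/96*(-40)²)) = √(-1119 + (385/192 - 1/96*1600)) = √(-1119 + (385/192 - 50/3)) = √(-1119 - 2815/192) = √(-217663/192) = I*√652989/24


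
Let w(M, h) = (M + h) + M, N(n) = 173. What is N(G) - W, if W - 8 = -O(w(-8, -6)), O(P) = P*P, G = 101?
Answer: 649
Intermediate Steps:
w(M, h) = h + 2*M
O(P) = P²
W = -476 (W = 8 - (-6 + 2*(-8))² = 8 - (-6 - 16)² = 8 - 1*(-22)² = 8 - 1*484 = 8 - 484 = -476)
N(G) - W = 173 - 1*(-476) = 173 + 476 = 649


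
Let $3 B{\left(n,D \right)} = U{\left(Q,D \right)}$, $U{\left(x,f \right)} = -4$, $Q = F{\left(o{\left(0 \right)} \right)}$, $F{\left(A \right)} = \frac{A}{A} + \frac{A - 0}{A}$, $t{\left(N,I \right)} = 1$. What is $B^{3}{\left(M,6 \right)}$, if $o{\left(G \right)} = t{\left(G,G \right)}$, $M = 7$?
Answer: $- \frac{64}{27} \approx -2.3704$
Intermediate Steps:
$o{\left(G \right)} = 1$
$F{\left(A \right)} = 2$ ($F{\left(A \right)} = 1 + \frac{A + 0}{A} = 1 + \frac{A}{A} = 1 + 1 = 2$)
$Q = 2$
$B{\left(n,D \right)} = - \frac{4}{3}$ ($B{\left(n,D \right)} = \frac{1}{3} \left(-4\right) = - \frac{4}{3}$)
$B^{3}{\left(M,6 \right)} = \left(- \frac{4}{3}\right)^{3} = - \frac{64}{27}$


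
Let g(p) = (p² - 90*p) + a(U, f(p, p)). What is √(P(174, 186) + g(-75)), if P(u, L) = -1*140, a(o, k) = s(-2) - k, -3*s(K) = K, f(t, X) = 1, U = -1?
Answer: 4*√6882/3 ≈ 110.61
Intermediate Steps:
s(K) = -K/3
a(o, k) = ⅔ - k (a(o, k) = -⅓*(-2) - k = ⅔ - k)
P(u, L) = -140
g(p) = -⅓ + p² - 90*p (g(p) = (p² - 90*p) + (⅔ - 1*1) = (p² - 90*p) + (⅔ - 1) = (p² - 90*p) - ⅓ = -⅓ + p² - 90*p)
√(P(174, 186) + g(-75)) = √(-140 + (-⅓ + (-75)² - 90*(-75))) = √(-140 + (-⅓ + 5625 + 6750)) = √(-140 + 37124/3) = √(36704/3) = 4*√6882/3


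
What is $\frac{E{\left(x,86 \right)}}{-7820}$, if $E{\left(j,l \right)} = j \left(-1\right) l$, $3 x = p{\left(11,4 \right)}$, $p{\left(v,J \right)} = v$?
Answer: $\frac{473}{11730} \approx 0.040324$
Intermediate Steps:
$x = \frac{11}{3}$ ($x = \frac{1}{3} \cdot 11 = \frac{11}{3} \approx 3.6667$)
$E{\left(j,l \right)} = - j l$
$\frac{E{\left(x,86 \right)}}{-7820} = \frac{\left(-1\right) \frac{11}{3} \cdot 86}{-7820} = \left(- \frac{946}{3}\right) \left(- \frac{1}{7820}\right) = \frac{473}{11730}$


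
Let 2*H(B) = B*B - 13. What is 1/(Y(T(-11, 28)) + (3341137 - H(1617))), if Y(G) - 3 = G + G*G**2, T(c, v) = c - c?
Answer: 1/2033802 ≈ 4.9169e-7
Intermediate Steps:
T(c, v) = 0
H(B) = -13/2 + B**2/2 (H(B) = (B*B - 13)/2 = (B**2 - 13)/2 = (-13 + B**2)/2 = -13/2 + B**2/2)
Y(G) = 3 + G + G**3 (Y(G) = 3 + (G + G*G**2) = 3 + (G + G**3) = 3 + G + G**3)
1/(Y(T(-11, 28)) + (3341137 - H(1617))) = 1/((3 + 0 + 0**3) + (3341137 - (-13/2 + (1/2)*1617**2))) = 1/((3 + 0 + 0) + (3341137 - (-13/2 + (1/2)*2614689))) = 1/(3 + (3341137 - (-13/2 + 2614689/2))) = 1/(3 + (3341137 - 1*1307338)) = 1/(3 + (3341137 - 1307338)) = 1/(3 + 2033799) = 1/2033802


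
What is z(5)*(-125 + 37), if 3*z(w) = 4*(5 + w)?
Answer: -3520/3 ≈ -1173.3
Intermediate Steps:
z(w) = 20/3 + 4*w/3 (z(w) = (4*(5 + w))/3 = (20 + 4*w)/3 = 20/3 + 4*w/3)
z(5)*(-125 + 37) = (20/3 + (4/3)*5)*(-125 + 37) = (20/3 + 20/3)*(-88) = (40/3)*(-88) = -3520/3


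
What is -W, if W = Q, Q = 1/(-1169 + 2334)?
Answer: -1/1165 ≈ -0.00085837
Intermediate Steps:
Q = 1/1165 ≈ 0.00085837
W = 1/1165 ≈ 0.00085837
-W = -1*1/1165 = -1/1165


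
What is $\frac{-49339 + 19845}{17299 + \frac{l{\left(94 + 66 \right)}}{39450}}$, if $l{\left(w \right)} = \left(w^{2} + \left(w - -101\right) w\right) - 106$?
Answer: $- \frac{96961525}{56876067} \approx -1.7048$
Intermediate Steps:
$l{\left(w \right)} = -106 + w^{2} + w \left(101 + w\right)$ ($l{\left(w \right)} = \left(w^{2} + \left(w + 101\right) w\right) - 106 = \left(w^{2} + \left(101 + w\right) w\right) - 106 = \left(w^{2} + w \left(101 + w\right)\right) - 106 = -106 + w^{2} + w \left(101 + w\right)$)
$\frac{-49339 + 19845}{17299 + \frac{l{\left(94 + 66 \right)}}{39450}} = \frac{-49339 + 19845}{17299 + \frac{-106 + 2 \left(94 + 66\right)^{2} + 101 \left(94 + 66\right)}{39450}} = - \frac{29494}{17299 + \left(-106 + 2 \cdot 160^{2} + 101 \cdot 160\right) \frac{1}{39450}} = - \frac{29494}{17299 + \left(-106 + 2 \cdot 25600 + 16160\right) \frac{1}{39450}} = - \frac{29494}{17299 + \left(-106 + 51200 + 16160\right) \frac{1}{39450}} = - \frac{29494}{17299 + 67254 \cdot \frac{1}{39450}} = - \frac{29494}{17299 + \frac{11209}{6575}} = - \frac{29494}{\frac{113752134}{6575}} = \left(-29494\right) \frac{6575}{113752134} = - \frac{96961525}{56876067}$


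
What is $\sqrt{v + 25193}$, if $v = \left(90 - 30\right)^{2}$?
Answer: $\sqrt{28793} \approx 169.69$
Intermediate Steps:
$v = 3600$ ($v = 60^{2} = 3600$)
$\sqrt{v + 25193} = \sqrt{3600 + 25193} = \sqrt{28793}$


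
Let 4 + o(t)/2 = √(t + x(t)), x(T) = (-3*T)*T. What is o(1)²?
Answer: 56 - 32*I*√2 ≈ 56.0 - 45.255*I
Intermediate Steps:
x(T) = -3*T²
o(t) = -8 + 2*√(t - 3*t²)
o(1)² = (-8 + 2*√(1*(1 - 3*1)))² = (-8 + 2*√(1*(1 - 3)))² = (-8 + 2*√(1*(-2)))² = (-8 + 2*√(-2))² = (-8 + 2*(I*√2))² = (-8 + 2*I*√2)²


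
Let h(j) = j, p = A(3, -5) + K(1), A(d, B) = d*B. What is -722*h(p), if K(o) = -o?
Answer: 11552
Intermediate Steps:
A(d, B) = B*d
p = -16 (p = -5*3 - 1*1 = -15 - 1 = -16)
-722*h(p) = -722*(-16) = 11552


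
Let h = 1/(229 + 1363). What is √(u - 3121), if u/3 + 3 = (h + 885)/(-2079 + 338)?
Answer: I*√6014223441308914/1385836 ≈ 55.96*I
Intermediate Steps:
h = 1/1592 ≈ 0.00062814
u = -29171811/2771672 (u = -9 + 3*((1/1592 + 885)/(-2079 + 338)) = -9 + 3*((1408921/1592)/(-1741)) = -9 + 3*((1408921/1592)*(-1/1741)) = -9 + 3*(-1408921/2771672) = -9 - 4226763/2771672 = -29171811/2771672 ≈ -10.525)
√(u - 3121) = √(-29171811/2771672 - 3121) = √(-8679560123/2771672) = I*√6014223441308914/1385836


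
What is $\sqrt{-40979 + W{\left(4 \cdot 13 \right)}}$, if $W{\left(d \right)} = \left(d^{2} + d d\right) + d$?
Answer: $i \sqrt{35519} \approx 188.46 i$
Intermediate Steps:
$W{\left(d \right)} = d + 2 d^{2}$ ($W{\left(d \right)} = \left(d^{2} + d^{2}\right) + d = 2 d^{2} + d = d + 2 d^{2}$)
$\sqrt{-40979 + W{\left(4 \cdot 13 \right)}} = \sqrt{-40979 + 4 \cdot 13 \left(1 + 2 \cdot 4 \cdot 13\right)} = \sqrt{-40979 + 52 \left(1 + 2 \cdot 52\right)} = \sqrt{-40979 + 52 \left(1 + 104\right)} = \sqrt{-40979 + 52 \cdot 105} = \sqrt{-40979 + 5460} = \sqrt{-35519} = i \sqrt{35519}$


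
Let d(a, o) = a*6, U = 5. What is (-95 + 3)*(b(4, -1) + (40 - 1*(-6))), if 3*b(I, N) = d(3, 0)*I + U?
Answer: -19780/3 ≈ -6593.3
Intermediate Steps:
d(a, o) = 6*a
b(I, N) = 5/3 + 6*I (b(I, N) = ((6*3)*I + 5)/3 = (18*I + 5)/3 = (5 + 18*I)/3 = 5/3 + 6*I)
(-95 + 3)*(b(4, -1) + (40 - 1*(-6))) = (-95 + 3)*((5/3 + 6*4) + (40 - 1*(-6))) = -92*((5/3 + 24) + (40 + 6)) = -92*(77/3 + 46) = -92*215/3 = -19780/3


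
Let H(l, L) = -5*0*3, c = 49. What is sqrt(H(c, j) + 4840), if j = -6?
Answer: 22*sqrt(10) ≈ 69.570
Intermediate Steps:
H(l, L) = 0 (H(l, L) = 0*3 = 0)
sqrt(H(c, j) + 4840) = sqrt(0 + 4840) = sqrt(4840) = 22*sqrt(10)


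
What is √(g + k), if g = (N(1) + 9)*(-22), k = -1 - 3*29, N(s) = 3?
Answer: 4*I*√22 ≈ 18.762*I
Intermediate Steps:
k = -88 (k = -1 - 87 = -88)
g = -264 (g = (3 + 9)*(-22) = 12*(-22) = -264)
√(g + k) = √(-264 - 88) = √(-352) = 4*I*√22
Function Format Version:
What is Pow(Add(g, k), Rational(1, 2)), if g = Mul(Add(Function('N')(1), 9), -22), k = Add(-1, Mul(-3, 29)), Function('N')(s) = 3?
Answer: Mul(4, I, Pow(22, Rational(1, 2))) ≈ Mul(18.762, I)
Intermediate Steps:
k = -88 (k = Add(-1, -87) = -88)
g = -264 (g = Mul(Add(3, 9), -22) = Mul(12, -22) = -264)
Pow(Add(g, k), Rational(1, 2)) = Pow(Add(-264, -88), Rational(1, 2)) = Pow(-352, Rational(1, 2)) = Mul(4, I, Pow(22, Rational(1, 2)))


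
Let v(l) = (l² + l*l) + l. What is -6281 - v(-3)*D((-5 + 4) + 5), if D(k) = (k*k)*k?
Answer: -7241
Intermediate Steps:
v(l) = l + 2*l² (v(l) = (l² + l²) + l = 2*l² + l = l + 2*l²)
D(k) = k³ (D(k) = k²*k = k³)
-6281 - v(-3)*D((-5 + 4) + 5) = -6281 - (-3*(1 + 2*(-3)))*((-5 + 4) + 5)³ = -6281 - (-3*(1 - 6))*(-1 + 5)³ = -6281 - (-3*(-5))*4³ = -6281 - 15*64 = -6281 - 1*960 = -6281 - 960 = -7241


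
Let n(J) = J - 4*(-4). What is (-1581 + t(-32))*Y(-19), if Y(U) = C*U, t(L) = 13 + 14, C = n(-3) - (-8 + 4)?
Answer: 501942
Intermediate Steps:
n(J) = 16 + J (n(J) = J + 16 = 16 + J)
C = 17 (C = (16 - 3) - (-8 + 4) = 13 - 1*(-4) = 13 + 4 = 17)
t(L) = 27
Y(U) = 17*U
(-1581 + t(-32))*Y(-19) = (-1581 + 27)*(17*(-19)) = -1554*(-323) = 501942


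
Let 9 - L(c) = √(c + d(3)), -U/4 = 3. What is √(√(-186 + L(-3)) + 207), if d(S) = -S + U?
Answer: √(207 + √3*√(-59 - I*√2)) ≈ 14.4 - 0.46197*I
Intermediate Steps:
U = -12 (U = -4*3 = -12)
d(S) = -12 - S (d(S) = -S - 12 = -12 - S)
L(c) = 9 - √(-15 + c) (L(c) = 9 - √(c + (-12 - 1*3)) = 9 - √(c + (-12 - 3)) = 9 - √(c - 15) = 9 - √(-15 + c))
√(√(-186 + L(-3)) + 207) = √(√(-186 + (9 - √(-15 - 3))) + 207) = √(√(-186 + (9 - √(-18))) + 207) = √(√(-186 + (9 - 3*I*√2)) + 207) = √(√(-177 - 3*I*√2) + 207) = √(207 + √(-177 - 3*I*√2))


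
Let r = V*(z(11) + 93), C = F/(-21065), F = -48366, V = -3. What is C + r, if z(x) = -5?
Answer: -5512794/21065 ≈ -261.70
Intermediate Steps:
C = 48366/21065 (C = -48366/(-21065) = -48366*(-1/21065) = 48366/21065 ≈ 2.2960)
r = -264 (r = -3*(-5 + 93) = -3*88 = -264)
C + r = 48366/21065 - 264 = -5512794/21065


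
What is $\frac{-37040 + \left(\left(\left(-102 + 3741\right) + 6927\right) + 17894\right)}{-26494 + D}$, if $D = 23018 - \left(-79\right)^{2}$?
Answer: $\frac{2860}{3239} \approx 0.88299$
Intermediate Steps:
$D = 16777$ ($D = 23018 - 6241 = 16777$)
$\frac{-37040 + \left(\left(\left(-102 + 3741\right) + 6927\right) + 17894\right)}{-26494 + D} = \frac{-37040 + \left(\left(\left(-102 + 3741\right) + 6927\right) + 17894\right)}{-26494 + 16777} = \frac{-37040 + \left(\left(3639 + 6927\right) + 17894\right)}{-9717} = \left(-37040 + \left(10566 + 17894\right)\right) \left(- \frac{1}{9717}\right) = \left(-37040 + 28460\right) \left(- \frac{1}{9717}\right) = \left(-8580\right) \left(- \frac{1}{9717}\right) = \frac{2860}{3239}$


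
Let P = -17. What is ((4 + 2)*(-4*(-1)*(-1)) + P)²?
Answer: 1681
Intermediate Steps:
((4 + 2)*(-4*(-1)*(-1)) + P)² = ((4 + 2)*(-4*(-1)*(-1)) - 17)² = (6*(4*(-1)) - 17)² = (6*(-4) - 17)² = (-24 - 17)² = (-41)² = 1681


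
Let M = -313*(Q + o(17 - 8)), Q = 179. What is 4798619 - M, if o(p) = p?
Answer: 4857463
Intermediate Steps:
M = -58844 (M = -313*(179 + (17 - 8)) = -313*(179 + 9) = -313*188 = -58844)
4798619 - M = 4798619 - 1*(-58844) = 4798619 + 58844 = 4857463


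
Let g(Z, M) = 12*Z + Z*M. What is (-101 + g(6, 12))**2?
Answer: 1849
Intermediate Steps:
g(Z, M) = 12*Z + M*Z
(-101 + g(6, 12))**2 = (-101 + 6*(12 + 12))**2 = (-101 + 6*24)**2 = (-101 + 144)**2 = 43**2 = 1849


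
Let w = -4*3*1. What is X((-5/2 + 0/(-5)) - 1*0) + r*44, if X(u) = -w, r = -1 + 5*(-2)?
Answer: -472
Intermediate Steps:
r = -11 (r = -1 - 10 = -11)
w = -12 (w = -12*1 = -12)
X(u) = 12 (X(u) = -1*(-12) = 12)
X((-5/2 + 0/(-5)) - 1*0) + r*44 = 12 - 11*44 = 12 - 484 = -472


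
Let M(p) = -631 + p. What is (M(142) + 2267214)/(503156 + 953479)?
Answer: 151115/97109 ≈ 1.5561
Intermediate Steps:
(M(142) + 2267214)/(503156 + 953479) = ((-631 + 142) + 2267214)/(503156 + 953479) = (-489 + 2267214)/1456635 = 2266725*(1/1456635) = 151115/97109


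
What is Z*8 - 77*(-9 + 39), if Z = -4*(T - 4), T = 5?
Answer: -2342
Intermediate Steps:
Z = -4 (Z = -4*(5 - 4) = -4*1 = -4)
Z*8 - 77*(-9 + 39) = -4*8 - 77*(-9 + 39) = -32 - 77*30 = -32 - 2310 = -2342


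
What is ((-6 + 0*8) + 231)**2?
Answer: 50625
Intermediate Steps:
((-6 + 0*8) + 231)**2 = ((-6 + 0) + 231)**2 = (-6 + 231)**2 = 225**2 = 50625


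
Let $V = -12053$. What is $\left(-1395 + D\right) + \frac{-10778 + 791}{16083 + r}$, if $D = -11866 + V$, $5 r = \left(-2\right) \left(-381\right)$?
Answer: $- \frac{684988171}{27059} \approx -25315.0$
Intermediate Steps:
$r = \frac{762}{5}$ ($r = \frac{\left(-2\right) \left(-381\right)}{5} = \frac{1}{5} \cdot 762 = \frac{762}{5} \approx 152.4$)
$D = -23919$ ($D = -11866 - 12053 = -23919$)
$\left(-1395 + D\right) + \frac{-10778 + 791}{16083 + r} = \left(-1395 - 23919\right) + \frac{-10778 + 791}{16083 + \frac{762}{5}} = -25314 - \frac{9987}{\frac{81177}{5}} = -25314 - \frac{16645}{27059} = - \frac{684988171}{27059}$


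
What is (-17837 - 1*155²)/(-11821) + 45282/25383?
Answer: 532620556/100017481 ≈ 5.3253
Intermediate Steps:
(-17837 - 1*155²)/(-11821) + 45282/25383 = (-17837 - 1*24025)*(-1/11821) + 45282*(1/25383) = (-17837 - 24025)*(-1/11821) + 15094/8461 = -41862*(-1/11821) + 15094/8461 = 41862/11821 + 15094/8461 = 532620556/100017481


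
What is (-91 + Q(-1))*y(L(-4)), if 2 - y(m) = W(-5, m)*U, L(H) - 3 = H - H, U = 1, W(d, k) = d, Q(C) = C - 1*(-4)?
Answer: -616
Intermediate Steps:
Q(C) = 4 + C (Q(C) = C + 4 = 4 + C)
L(H) = 3 (L(H) = 3 + (H - H) = 3 + 0 = 3)
y(m) = 7 (y(m) = 2 - (-5) = 2 - 1*(-5) = 2 + 5 = 7)
(-91 + Q(-1))*y(L(-4)) = (-91 + (4 - 1))*7 = (-91 + 3)*7 = -88*7 = -616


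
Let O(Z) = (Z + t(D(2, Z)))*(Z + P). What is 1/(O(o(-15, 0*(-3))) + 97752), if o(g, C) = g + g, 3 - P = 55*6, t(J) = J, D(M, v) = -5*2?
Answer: 1/112032 ≈ 8.9260e-6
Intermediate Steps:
D(M, v) = -10
P = -327 (P = 3 - 55*6 = 3 - 1*330 = 3 - 330 = -327)
o(g, C) = 2*g
O(Z) = (-327 + Z)*(-10 + Z) (O(Z) = (Z - 10)*(Z - 327) = (-10 + Z)*(-327 + Z) = (-327 + Z)*(-10 + Z))
1/(O(o(-15, 0*(-3))) + 97752) = 1/((3270 + (2*(-15))² - 674*(-15)) + 97752) = 1/((3270 + (-30)² - 337*(-30)) + 97752) = 1/((3270 + 900 + 10110) + 97752) = 1/(14280 + 97752) = 1/112032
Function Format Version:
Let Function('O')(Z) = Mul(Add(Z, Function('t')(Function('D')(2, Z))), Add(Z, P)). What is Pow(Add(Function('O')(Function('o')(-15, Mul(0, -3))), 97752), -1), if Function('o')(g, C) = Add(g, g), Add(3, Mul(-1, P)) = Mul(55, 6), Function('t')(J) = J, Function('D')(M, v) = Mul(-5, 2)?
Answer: Rational(1, 112032) ≈ 8.9260e-6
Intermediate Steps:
Function('D')(M, v) = -10
P = -327 (P = Add(3, Mul(-1, Mul(55, 6))) = Add(3, Mul(-1, 330)) = Add(3, -330) = -327)
Function('o')(g, C) = Mul(2, g)
Function('O')(Z) = Mul(Add(-327, Z), Add(-10, Z)) (Function('O')(Z) = Mul(Add(Z, -10), Add(Z, -327)) = Mul(Add(-10, Z), Add(-327, Z)) = Mul(Add(-327, Z), Add(-10, Z)))
Pow(Add(Function('O')(Function('o')(-15, Mul(0, -3))), 97752), -1) = Pow(Add(Add(3270, Pow(Mul(2, -15), 2), Mul(-337, Mul(2, -15))), 97752), -1) = Pow(Add(Add(3270, Pow(-30, 2), Mul(-337, -30)), 97752), -1) = Pow(Add(Add(3270, 900, 10110), 97752), -1) = Pow(Add(14280, 97752), -1) = Pow(112032, -1) = Rational(1, 112032)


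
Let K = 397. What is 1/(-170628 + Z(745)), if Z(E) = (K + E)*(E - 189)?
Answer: 1/464324 ≈ 2.1537e-6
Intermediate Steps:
Z(E) = (-189 + E)*(397 + E) (Z(E) = (397 + E)*(E - 189) = (397 + E)*(-189 + E) = (-189 + E)*(397 + E))
1/(-170628 + Z(745)) = 1/(-170628 + (-75033 + 745**2 + 208*745)) = 1/(-170628 + (-75033 + 555025 + 154960)) = 1/(-170628 + 634952) = 1/464324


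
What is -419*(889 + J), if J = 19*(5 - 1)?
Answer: -404335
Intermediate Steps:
J = 76 (J = 19*4 = 76)
-419*(889 + J) = -419*(889 + 76) = -419*965 = -404335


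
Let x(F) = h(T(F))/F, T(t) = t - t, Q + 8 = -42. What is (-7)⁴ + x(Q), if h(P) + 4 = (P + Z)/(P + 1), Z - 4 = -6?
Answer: 60028/25 ≈ 2401.1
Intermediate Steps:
Z = -2 (Z = 4 - 6 = -2)
Q = -50 (Q = -8 - 42 = -50)
T(t) = 0
h(P) = -4 + (-2 + P)/(1 + P) (h(P) = -4 + (P - 2)/(P + 1) = -4 + (-2 + P)/(1 + P))
x(F) = -6/F (x(F) = (3*(-2 - 1*0)/(1 + 0))/F = (3*(-2 + 0)/1)/F = (3*1*(-2))/F = -6/F)
(-7)⁴ + x(Q) = (-7)⁴ - 6/(-50) = 2401 - 6*(-1/50) = 2401 + 3/25 = 60028/25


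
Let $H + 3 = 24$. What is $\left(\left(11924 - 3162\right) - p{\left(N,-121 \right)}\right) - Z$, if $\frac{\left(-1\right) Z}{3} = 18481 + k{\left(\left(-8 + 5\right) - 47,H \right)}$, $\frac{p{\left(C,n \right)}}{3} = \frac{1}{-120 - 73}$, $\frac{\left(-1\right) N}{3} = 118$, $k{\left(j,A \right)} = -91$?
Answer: $\frac{12338879}{193} \approx 63932.0$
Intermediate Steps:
$H = 21$ ($H = -3 + 24 = 21$)
$N = -354$ ($N = \left(-3\right) 118 = -354$)
$p{\left(C,n \right)} = - \frac{3}{193}$ ($p{\left(C,n \right)} = \frac{3}{-120 - 73} = \frac{3}{-193} = 3 \left(- \frac{1}{193}\right) = - \frac{3}{193}$)
$Z = -55170$ ($Z = - 3 \left(18481 - 91\right) = \left(-3\right) 18390 = -55170$)
$\left(\left(11924 - 3162\right) - p{\left(N,-121 \right)}\right) - Z = \left(\left(11924 - 3162\right) - - \frac{3}{193}\right) - -55170 = \left(8762 + \frac{3}{193}\right) + 55170 = \frac{1691069}{193} + 55170 = \frac{12338879}{193}$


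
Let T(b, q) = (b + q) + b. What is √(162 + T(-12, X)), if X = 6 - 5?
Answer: √139 ≈ 11.790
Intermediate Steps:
X = 1
T(b, q) = q + 2*b
√(162 + T(-12, X)) = √(162 + (1 + 2*(-12))) = √(162 + (1 - 24)) = √(162 - 23) = √139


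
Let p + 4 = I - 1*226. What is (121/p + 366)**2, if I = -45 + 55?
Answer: 53421481/400 ≈ 1.3355e+5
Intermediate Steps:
I = 10
p = -220 (p = -4 + (10 - 1*226) = -4 + (10 - 226) = -4 - 216 = -220)
(121/p + 366)**2 = (121/(-220) + 366)**2 = (121*(-1/220) + 366)**2 = (-11/20 + 366)**2 = (7309/20)**2 = 53421481/400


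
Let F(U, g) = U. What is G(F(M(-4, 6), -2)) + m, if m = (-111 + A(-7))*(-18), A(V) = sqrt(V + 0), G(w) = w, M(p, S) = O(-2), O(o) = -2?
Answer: 1996 - 18*I*sqrt(7) ≈ 1996.0 - 47.624*I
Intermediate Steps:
M(p, S) = -2
A(V) = sqrt(V)
m = 1998 - 18*I*sqrt(7) (m = (-111 + sqrt(-7))*(-18) = (-111 + I*sqrt(7))*(-18) = 1998 - 18*I*sqrt(7) ≈ 1998.0 - 47.624*I)
G(F(M(-4, 6), -2)) + m = -2 + (1998 - 18*I*sqrt(7)) = 1996 - 18*I*sqrt(7)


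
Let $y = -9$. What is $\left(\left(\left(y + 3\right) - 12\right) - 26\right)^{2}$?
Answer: $1936$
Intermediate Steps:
$\left(\left(\left(y + 3\right) - 12\right) - 26\right)^{2} = \left(\left(\left(-9 + 3\right) - 12\right) - 26\right)^{2} = \left(\left(-6 - 12\right) - 26\right)^{2} = \left(-18 - 26\right)^{2} = \left(-44\right)^{2} = 1936$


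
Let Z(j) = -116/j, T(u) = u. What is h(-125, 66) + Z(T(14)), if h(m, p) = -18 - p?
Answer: -646/7 ≈ -92.286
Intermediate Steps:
h(-125, 66) + Z(T(14)) = (-18 - 1*66) - 116/14 = (-18 - 66) - 116*1/14 = -84 - 58/7 = -646/7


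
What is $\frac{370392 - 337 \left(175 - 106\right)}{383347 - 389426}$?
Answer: $- \frac{347139}{6079} \approx -57.105$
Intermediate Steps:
$\frac{370392 - 337 \left(175 - 106\right)}{383347 - 389426} = \frac{370392 - 23253}{-6079} = \left(370392 - 23253\right) \left(- \frac{1}{6079}\right) = 347139 \left(- \frac{1}{6079}\right) = - \frac{347139}{6079}$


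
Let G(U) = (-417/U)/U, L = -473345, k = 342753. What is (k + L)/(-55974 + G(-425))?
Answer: 23588180000/10110304167 ≈ 2.3331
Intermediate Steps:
G(U) = -417/U**2
(k + L)/(-55974 + G(-425)) = (342753 - 473345)/(-55974 - 417/(-425)**2) = -130592/(-55974 - 417*1/180625) = -130592/(-55974 - 417/180625) = -130592/(-10110304167/180625) = -130592*(-180625/10110304167) = 23588180000/10110304167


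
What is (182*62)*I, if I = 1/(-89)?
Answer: -11284/89 ≈ -126.79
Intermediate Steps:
I = -1/89 ≈ -0.011236
(182*62)*I = (182*62)*(-1/89) = 11284*(-1/89) = -11284/89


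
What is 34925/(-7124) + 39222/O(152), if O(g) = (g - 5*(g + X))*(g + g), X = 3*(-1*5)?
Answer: -57099857/11099192 ≈ -5.1445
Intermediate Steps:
X = -15 (X = 3*(-5) = -15)
O(g) = 2*g*(75 - 4*g) (O(g) = (g - 5*(g - 15))*(g + g) = (g - 5*(-15 + g))*(2*g) = (g + (75 - 5*g))*(2*g) = (75 - 4*g)*(2*g) = 2*g*(75 - 4*g))
34925/(-7124) + 39222/O(152) = 34925/(-7124) + 39222/((2*152*(75 - 4*152))) = 34925*(-1/7124) + 39222/((2*152*(75 - 608))) = -34925/7124 + 39222/((2*152*(-533))) = -34925/7124 + 39222/(-162032) = -34925/7124 + 39222*(-1/162032) = -34925/7124 - 19611/81016 = -57099857/11099192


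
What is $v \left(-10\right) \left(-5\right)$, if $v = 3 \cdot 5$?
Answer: $750$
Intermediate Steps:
$v = 15$
$v \left(-10\right) \left(-5\right) = 15 \left(-10\right) \left(-5\right) = \left(-150\right) \left(-5\right) = 750$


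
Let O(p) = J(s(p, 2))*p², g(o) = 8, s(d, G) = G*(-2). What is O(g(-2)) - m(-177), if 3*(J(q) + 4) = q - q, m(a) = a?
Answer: -79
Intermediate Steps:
s(d, G) = -2*G
J(q) = -4 (J(q) = -4 + (q - q)/3 = -4 + (⅓)*0 = -4 + 0 = -4)
O(p) = -4*p²
O(g(-2)) - m(-177) = -4*8² - 1*(-177) = -4*64 + 177 = -256 + 177 = -79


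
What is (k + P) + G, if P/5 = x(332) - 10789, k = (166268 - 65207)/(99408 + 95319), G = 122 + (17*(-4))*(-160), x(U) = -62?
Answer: -2807475290/64909 ≈ -43253.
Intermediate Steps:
G = 11002 (G = 122 - 68*(-160) = 122 + 10880 = 11002)
k = 33687/64909 (k = 101061/194727 = 101061*(1/194727) = 33687/64909 ≈ 0.51899)
P = -54255 (P = 5*(-62 - 10789) = 5*(-10851) = -54255)
(k + P) + G = (33687/64909 - 54255) + 11002 = -3521604108/64909 + 11002 = -2807475290/64909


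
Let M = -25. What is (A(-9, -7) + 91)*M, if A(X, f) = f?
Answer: -2100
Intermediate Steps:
(A(-9, -7) + 91)*M = (-7 + 91)*(-25) = 84*(-25) = -2100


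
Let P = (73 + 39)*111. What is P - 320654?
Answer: -308222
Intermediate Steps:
P = 12432 (P = 112*111 = 12432)
P - 320654 = 12432 - 320654 = -308222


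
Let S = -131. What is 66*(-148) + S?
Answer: -9899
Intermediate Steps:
66*(-148) + S = 66*(-148) - 131 = -9768 - 131 = -9899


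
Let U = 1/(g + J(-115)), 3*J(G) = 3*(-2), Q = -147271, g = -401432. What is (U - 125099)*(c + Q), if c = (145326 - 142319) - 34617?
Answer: 8983223502048927/401434 ≈ 2.2378e+10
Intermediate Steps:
J(G) = -2 (J(G) = (3*(-2))/3 = (1/3)*(-6) = -2)
U = -1/401434 (U = 1/(-401432 - 2) = 1/(-401434) = -1/401434 ≈ -2.4911e-6)
c = -31610 (c = 3007 - 34617 = -31610)
(U - 125099)*(c + Q) = (-1/401434 - 125099)*(-31610 - 147271) = -50218991967/401434*(-178881) = 8983223502048927/401434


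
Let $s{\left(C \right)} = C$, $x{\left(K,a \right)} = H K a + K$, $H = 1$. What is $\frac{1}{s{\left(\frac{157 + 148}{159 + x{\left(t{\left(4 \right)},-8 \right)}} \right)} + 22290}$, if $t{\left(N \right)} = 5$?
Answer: $\frac{124}{2764265} \approx 4.4858 \cdot 10^{-5}$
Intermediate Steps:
$x{\left(K,a \right)} = K + K a$ ($x{\left(K,a \right)} = 1 K a + K = K a + K = K + K a$)
$\frac{1}{s{\left(\frac{157 + 148}{159 + x{\left(t{\left(4 \right)},-8 \right)}} \right)} + 22290} = \frac{1}{\frac{157 + 148}{159 + 5 \left(1 - 8\right)} + 22290} = \frac{1}{\frac{305}{159 + 5 \left(-7\right)} + 22290} = \frac{1}{\frac{305}{159 - 35} + 22290} = \frac{1}{\frac{305}{124} + 22290} = \frac{1}{\frac{2764265}{124}} = \frac{124}{2764265}$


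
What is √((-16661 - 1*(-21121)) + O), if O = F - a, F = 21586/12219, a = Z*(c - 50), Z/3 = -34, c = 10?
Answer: √56999264514/12219 ≈ 19.539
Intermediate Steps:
Z = -102 (Z = 3*(-34) = -102)
a = 4080 (a = -102*(10 - 50) = -102*(-40) = 4080)
F = 21586/12219 (F = 21586*(1/12219) = 21586/12219 ≈ 1.7666)
O = -49831934/12219 (O = 21586/12219 - 1*4080 = 21586/12219 - 4080 = -49831934/12219 ≈ -4078.2)
√((-16661 - 1*(-21121)) + O) = √((-16661 - 1*(-21121)) - 49831934/12219) = √((-16661 + 21121) - 49831934/12219) = √(4460 - 49831934/12219) = √(4664806/12219) = √56999264514/12219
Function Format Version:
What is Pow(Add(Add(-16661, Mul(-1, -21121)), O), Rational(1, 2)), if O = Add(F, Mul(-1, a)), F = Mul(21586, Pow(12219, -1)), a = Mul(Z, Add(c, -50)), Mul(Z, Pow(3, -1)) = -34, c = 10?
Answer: Mul(Rational(1, 12219), Pow(56999264514, Rational(1, 2))) ≈ 19.539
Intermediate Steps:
Z = -102 (Z = Mul(3, -34) = -102)
a = 4080 (a = Mul(-102, Add(10, -50)) = Mul(-102, -40) = 4080)
F = Rational(21586, 12219) (F = Mul(21586, Rational(1, 12219)) = Rational(21586, 12219) ≈ 1.7666)
O = Rational(-49831934, 12219) (O = Add(Rational(21586, 12219), Mul(-1, 4080)) = Add(Rational(21586, 12219), -4080) = Rational(-49831934, 12219) ≈ -4078.2)
Pow(Add(Add(-16661, Mul(-1, -21121)), O), Rational(1, 2)) = Pow(Add(Add(-16661, Mul(-1, -21121)), Rational(-49831934, 12219)), Rational(1, 2)) = Pow(Add(Add(-16661, 21121), Rational(-49831934, 12219)), Rational(1, 2)) = Pow(Add(4460, Rational(-49831934, 12219)), Rational(1, 2)) = Pow(Rational(4664806, 12219), Rational(1, 2)) = Mul(Rational(1, 12219), Pow(56999264514, Rational(1, 2)))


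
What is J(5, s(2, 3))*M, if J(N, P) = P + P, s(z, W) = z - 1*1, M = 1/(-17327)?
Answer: -2/17327 ≈ -0.00011543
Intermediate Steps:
M = -1/17327 ≈ -5.7713e-5
s(z, W) = -1 + z (s(z, W) = z - 1 = -1 + z)
J(N, P) = 2*P
J(5, s(2, 3))*M = (2*(-1 + 2))*(-1/17327) = (2*1)*(-1/17327) = 2*(-1/17327) = -2/17327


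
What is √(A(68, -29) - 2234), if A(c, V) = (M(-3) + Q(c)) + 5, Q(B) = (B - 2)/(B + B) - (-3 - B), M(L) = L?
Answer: I*√2497555/34 ≈ 46.481*I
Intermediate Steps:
Q(B) = 3 + B + (-2 + B)/(2*B) (Q(B) = (-2 + B)/((2*B)) + (3 + B) = (-2 + B)*(1/(2*B)) + (3 + B) = (-2 + B)/(2*B) + (3 + B) = 3 + B + (-2 + B)/(2*B))
A(c, V) = 11/2 + c - 1/c (A(c, V) = (-3 + (7/2 + c - 1/c)) + 5 = (½ + c - 1/c) + 5 = 11/2 + c - 1/c)
√(A(68, -29) - 2234) = √((11/2 + 68 - 1/68) - 2234) = √(4997/68 - 2234) = √(-146915/68) = I*√2497555/34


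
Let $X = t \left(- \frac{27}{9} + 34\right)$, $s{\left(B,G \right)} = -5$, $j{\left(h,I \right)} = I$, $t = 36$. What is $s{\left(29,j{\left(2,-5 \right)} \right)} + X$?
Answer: $1111$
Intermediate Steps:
$X = 1116$ ($X = 36 \left(- \frac{27}{9} + 34\right) = 36 \left(\left(-27\right) \frac{1}{9} + 34\right) = 36 \left(-3 + 34\right) = 36 \cdot 31 = 1116$)
$s{\left(29,j{\left(2,-5 \right)} \right)} + X = -5 + 1116 = 1111$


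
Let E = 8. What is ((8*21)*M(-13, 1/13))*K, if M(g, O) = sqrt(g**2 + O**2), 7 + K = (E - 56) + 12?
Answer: -7224*sqrt(28562)/13 ≈ -93914.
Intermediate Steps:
K = -43 (K = -7 + ((8 - 56) + 12) = -7 + (-48 + 12) = -7 - 36 = -43)
M(g, O) = sqrt(O**2 + g**2)
((8*21)*M(-13, 1/13))*K = ((8*21)*sqrt((1/13)**2 + (-13)**2))*(-43) = (168*sqrt((1/13)**2 + 169))*(-43) = (168*sqrt(1/169 + 169))*(-43) = (168*sqrt(28562/169))*(-43) = (168*(sqrt(28562)/13))*(-43) = (168*sqrt(28562)/13)*(-43) = -7224*sqrt(28562)/13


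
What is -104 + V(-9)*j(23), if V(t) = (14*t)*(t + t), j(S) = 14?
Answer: 31648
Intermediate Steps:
V(t) = 28*t² (V(t) = (14*t)*(2*t) = 28*t²)
-104 + V(-9)*j(23) = -104 + (28*(-9)²)*14 = -104 + (28*81)*14 = -104 + 2268*14 = -104 + 31752 = 31648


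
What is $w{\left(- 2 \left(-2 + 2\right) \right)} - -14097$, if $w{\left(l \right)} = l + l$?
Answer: $14097$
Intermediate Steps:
$w{\left(l \right)} = 2 l$
$w{\left(- 2 \left(-2 + 2\right) \right)} - -14097 = 2 \left(- 2 \left(-2 + 2\right)\right) - -14097 = 2 \left(\left(-2\right) 0\right) + 14097 = 2 \cdot 0 + 14097 = 0 + 14097 = 14097$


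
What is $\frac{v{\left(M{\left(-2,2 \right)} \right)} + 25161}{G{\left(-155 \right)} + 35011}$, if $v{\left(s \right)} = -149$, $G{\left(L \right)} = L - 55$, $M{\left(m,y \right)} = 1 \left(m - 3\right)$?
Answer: $\frac{1924}{2677} \approx 0.71871$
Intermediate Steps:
$M{\left(m,y \right)} = -3 + m$ ($M{\left(m,y \right)} = 1 \left(-3 + m\right) = -3 + m$)
$G{\left(L \right)} = -55 + L$ ($G{\left(L \right)} = L - 55 = -55 + L$)
$\frac{v{\left(M{\left(-2,2 \right)} \right)} + 25161}{G{\left(-155 \right)} + 35011} = \frac{-149 + 25161}{\left(-55 - 155\right) + 35011} = \frac{25012}{-210 + 35011} = \frac{25012}{34801} = 25012 \cdot \frac{1}{34801} = \frac{1924}{2677}$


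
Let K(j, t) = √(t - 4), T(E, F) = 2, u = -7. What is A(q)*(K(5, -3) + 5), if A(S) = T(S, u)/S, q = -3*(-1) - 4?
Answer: -10 - 2*I*√7 ≈ -10.0 - 5.2915*I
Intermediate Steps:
q = -1 (q = 3 - 4 = -1)
A(S) = 2/S
K(j, t) = √(-4 + t)
A(q)*(K(5, -3) + 5) = (2/(-1))*(√(-4 - 3) + 5) = (2*(-1))*(√(-7) + 5) = -2*(I*√7 + 5) = -2*(5 + I*√7) = -10 - 2*I*√7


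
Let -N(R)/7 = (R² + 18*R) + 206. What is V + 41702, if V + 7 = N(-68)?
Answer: 16453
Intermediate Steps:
N(R) = -1442 - 126*R - 7*R² (N(R) = -7*((R² + 18*R) + 206) = -7*(206 + R² + 18*R) = -1442 - 126*R - 7*R²)
V = -25249 (V = -7 + (-1442 - 126*(-68) - 7*(-68)²) = -7 + (-1442 + 8568 - 7*4624) = -7 + (-1442 + 8568 - 32368) = -7 - 25242 = -25249)
V + 41702 = -25249 + 41702 = 16453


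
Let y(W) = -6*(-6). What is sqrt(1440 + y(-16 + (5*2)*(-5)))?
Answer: 6*sqrt(41) ≈ 38.419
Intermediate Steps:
y(W) = 36
sqrt(1440 + y(-16 + (5*2)*(-5))) = sqrt(1440 + 36) = sqrt(1476) = 6*sqrt(41)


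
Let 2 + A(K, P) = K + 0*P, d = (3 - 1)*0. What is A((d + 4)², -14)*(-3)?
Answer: -42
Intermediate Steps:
d = 0 (d = 2*0 = 0)
A(K, P) = -2 + K (A(K, P) = -2 + (K + 0*P) = -2 + (K + 0) = -2 + K)
A((d + 4)², -14)*(-3) = (-2 + (0 + 4)²)*(-3) = (-2 + 4²)*(-3) = (-2 + 16)*(-3) = 14*(-3) = -42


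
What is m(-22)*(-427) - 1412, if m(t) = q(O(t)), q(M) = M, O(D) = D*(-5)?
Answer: -48382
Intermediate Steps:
O(D) = -5*D
m(t) = -5*t
m(-22)*(-427) - 1412 = -5*(-22)*(-427) - 1412 = 110*(-427) - 1412 = -46970 - 1412 = -48382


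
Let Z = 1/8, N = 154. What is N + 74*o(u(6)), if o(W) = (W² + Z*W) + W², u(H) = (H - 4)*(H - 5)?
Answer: 1529/2 ≈ 764.50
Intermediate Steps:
Z = ⅛ ≈ 0.12500
u(H) = (-5 + H)*(-4 + H) (u(H) = (-4 + H)*(-5 + H) = (-5 + H)*(-4 + H))
o(W) = 2*W² + W/8 (o(W) = (W² + W/8) + W² = 2*W² + W/8)
N + 74*o(u(6)) = 154 + 74*((20 + 6² - 9*6)*(1 + 16*(20 + 6² - 9*6))/8) = 154 + 74*((20 + 36 - 54)*(1 + 16*(20 + 36 - 54))/8) = 154 + 74*((⅛)*2*(1 + 16*2)) = 154 + 74*((⅛)*2*(1 + 32)) = 154 + 74*((⅛)*2*33) = 154 + 74*(33/4) = 154 + 1221/2 = 1529/2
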